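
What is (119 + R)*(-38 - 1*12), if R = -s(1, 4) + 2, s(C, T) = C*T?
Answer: -5850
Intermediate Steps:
R = -2 (R = -4 + 2 = -2)
(119 + R)*(-38 - 1*12) = (119 - 2)*(-38 - 1*12) = 117*(-38 - 12) = 117*(-50) = -5850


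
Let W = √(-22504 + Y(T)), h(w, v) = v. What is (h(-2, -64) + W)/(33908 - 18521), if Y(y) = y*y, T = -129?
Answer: -64/15387 + I*√5863/15387 ≈ -0.0041594 + 0.0049763*I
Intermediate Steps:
Y(y) = y²
W = I*√5863 (W = √(-22504 + (-129)²) = √(-22504 + 16641) = √(-5863) = I*√5863 ≈ 76.57*I)
(h(-2, -64) + W)/(33908 - 18521) = (-64 + I*√5863)/(33908 - 18521) = (-64 + I*√5863)/15387 = (-64 + I*√5863)*(1/15387) = -64/15387 + I*√5863/15387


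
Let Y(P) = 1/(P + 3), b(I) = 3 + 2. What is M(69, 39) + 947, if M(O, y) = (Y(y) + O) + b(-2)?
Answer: 42883/42 ≈ 1021.0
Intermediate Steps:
b(I) = 5
Y(P) = 1/(3 + P)
M(O, y) = 5 + O + 1/(3 + y) (M(O, y) = (1/(3 + y) + O) + 5 = (O + 1/(3 + y)) + 5 = 5 + O + 1/(3 + y))
M(69, 39) + 947 = (1 + (3 + 39)*(5 + 69))/(3 + 39) + 947 = (1 + 42*74)/42 + 947 = (1 + 3108)/42 + 947 = (1/42)*3109 + 947 = 3109/42 + 947 = 42883/42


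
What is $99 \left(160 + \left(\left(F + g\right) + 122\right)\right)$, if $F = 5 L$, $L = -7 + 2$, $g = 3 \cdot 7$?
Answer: $27522$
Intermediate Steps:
$g = 21$
$L = -5$
$F = -25$ ($F = 5 \left(-5\right) = -25$)
$99 \left(160 + \left(\left(F + g\right) + 122\right)\right) = 99 \left(160 + \left(\left(-25 + 21\right) + 122\right)\right) = 99 \left(160 + \left(-4 + 122\right)\right) = 99 \left(160 + 118\right) = 99 \cdot 278 = 27522$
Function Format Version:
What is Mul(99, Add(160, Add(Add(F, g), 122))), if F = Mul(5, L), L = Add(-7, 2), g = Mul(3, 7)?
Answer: 27522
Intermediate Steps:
g = 21
L = -5
F = -25 (F = Mul(5, -5) = -25)
Mul(99, Add(160, Add(Add(F, g), 122))) = Mul(99, Add(160, Add(Add(-25, 21), 122))) = Mul(99, Add(160, Add(-4, 122))) = Mul(99, Add(160, 118)) = Mul(99, 278) = 27522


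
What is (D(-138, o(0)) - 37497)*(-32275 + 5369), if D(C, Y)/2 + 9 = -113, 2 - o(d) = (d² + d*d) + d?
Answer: 1015459346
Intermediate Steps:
o(d) = 2 - d - 2*d² (o(d) = 2 - ((d² + d*d) + d) = 2 - ((d² + d²) + d) = 2 - (2*d² + d) = 2 - (d + 2*d²) = 2 + (-d - 2*d²) = 2 - d - 2*d²)
D(C, Y) = -244 (D(C, Y) = -18 + 2*(-113) = -18 - 226 = -244)
(D(-138, o(0)) - 37497)*(-32275 + 5369) = (-244 - 37497)*(-32275 + 5369) = -37741*(-26906) = 1015459346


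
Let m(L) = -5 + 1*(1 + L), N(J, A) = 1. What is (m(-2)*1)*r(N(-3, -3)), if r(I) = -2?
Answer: 12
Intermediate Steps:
m(L) = -4 + L (m(L) = -5 + (1 + L) = -4 + L)
(m(-2)*1)*r(N(-3, -3)) = ((-4 - 2)*1)*(-2) = -6*1*(-2) = -6*(-2) = 12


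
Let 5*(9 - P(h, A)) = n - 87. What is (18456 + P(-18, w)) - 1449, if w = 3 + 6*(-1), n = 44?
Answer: 85123/5 ≈ 17025.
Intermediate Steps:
w = -3 (w = 3 - 6 = -3)
P(h, A) = 88/5 (P(h, A) = 9 - (44 - 87)/5 = 9 - ⅕*(-43) = 9 + 43/5 = 88/5)
(18456 + P(-18, w)) - 1449 = (18456 + 88/5) - 1449 = 92368/5 - 1449 = 85123/5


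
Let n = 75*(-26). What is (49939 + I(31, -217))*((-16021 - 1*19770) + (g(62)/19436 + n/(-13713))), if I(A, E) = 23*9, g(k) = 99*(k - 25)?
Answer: -79724945809701279/44420978 ≈ -1.7948e+9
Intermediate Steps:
g(k) = -2475 + 99*k (g(k) = 99*(-25 + k) = -2475 + 99*k)
I(A, E) = 207
n = -1950
(49939 + I(31, -217))*((-16021 - 1*19770) + (g(62)/19436 + n/(-13713))) = (49939 + 207)*((-16021 - 1*19770) + ((-2475 + 99*62)/19436 - 1950/(-13713))) = 50146*((-16021 - 19770) + ((-2475 + 6138)*(1/19436) - 1950*(-1/13713))) = 50146*(-35791 + (3663*(1/19436) + 650/4571)) = 50146*(-35791 + (3663/19436 + 650/4571)) = 50146*(-35791 + 29376973/88841956) = 50146*(-3179713070223/88841956) = -79724945809701279/44420978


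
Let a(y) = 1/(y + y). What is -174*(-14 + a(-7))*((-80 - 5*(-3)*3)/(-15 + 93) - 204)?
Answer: -91105211/182 ≈ -5.0058e+5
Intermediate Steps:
a(y) = 1/(2*y)
-174*(-14 + a(-7))*((-80 - 5*(-3)*3)/(-15 + 93) - 204) = -174*(-14 + (1/2)/(-7))*((-80 - 5*(-3)*3)/(-15 + 93) - 204) = -174*(-14 + (1/2)*(-1/7))*((-80 + 15*3)/78 - 204) = -174*(-14 - 1/14)*((-80 + 45)*(1/78) - 204) = -(-17139)*(-35*1/78 - 204)/7 = -(-17139)*(-35/78 - 204)/7 = -(-17139)*(-15947)/(7*78) = -174*3141559/1092 = -91105211/182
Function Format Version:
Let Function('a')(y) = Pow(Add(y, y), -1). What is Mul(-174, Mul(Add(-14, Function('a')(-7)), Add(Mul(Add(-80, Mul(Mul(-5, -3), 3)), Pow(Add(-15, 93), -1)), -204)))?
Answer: Rational(-91105211, 182) ≈ -5.0058e+5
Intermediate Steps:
Function('a')(y) = Mul(Rational(1, 2), Pow(y, -1)) (Function('a')(y) = Pow(Mul(2, y), -1) = Mul(Rational(1, 2), Pow(y, -1)))
Mul(-174, Mul(Add(-14, Function('a')(-7)), Add(Mul(Add(-80, Mul(Mul(-5, -3), 3)), Pow(Add(-15, 93), -1)), -204))) = Mul(-174, Mul(Add(-14, Mul(Rational(1, 2), Pow(-7, -1))), Add(Mul(Add(-80, Mul(Mul(-5, -3), 3)), Pow(Add(-15, 93), -1)), -204))) = Mul(-174, Mul(Add(-14, Mul(Rational(1, 2), Rational(-1, 7))), Add(Mul(Add(-80, Mul(15, 3)), Pow(78, -1)), -204))) = Mul(-174, Mul(Add(-14, Rational(-1, 14)), Add(Mul(Add(-80, 45), Rational(1, 78)), -204))) = Mul(-174, Mul(Rational(-197, 14), Add(Mul(-35, Rational(1, 78)), -204))) = Mul(-174, Mul(Rational(-197, 14), Add(Rational(-35, 78), -204))) = Mul(-174, Mul(Rational(-197, 14), Rational(-15947, 78))) = Mul(-174, Rational(3141559, 1092)) = Rational(-91105211, 182)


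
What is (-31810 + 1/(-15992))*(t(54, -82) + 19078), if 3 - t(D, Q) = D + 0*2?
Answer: -9679139948067/15992 ≈ -6.0525e+8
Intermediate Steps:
t(D, Q) = 3 - D (t(D, Q) = 3 - (D + 0*2) = 3 - (D + 0) = 3 - D)
(-31810 + 1/(-15992))*(t(54, -82) + 19078) = (-31810 + 1/(-15992))*((3 - 1*54) + 19078) = (-31810 - 1/15992)*((3 - 54) + 19078) = -508705521*(-51 + 19078)/15992 = -508705521/15992*19027 = -9679139948067/15992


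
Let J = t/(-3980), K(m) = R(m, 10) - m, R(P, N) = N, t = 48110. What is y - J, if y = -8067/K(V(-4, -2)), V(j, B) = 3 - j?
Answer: -1065411/398 ≈ -2676.9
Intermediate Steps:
K(m) = 10 - m
J = -4811/398 (J = 48110/(-3980) = 48110*(-1/3980) = -4811/398 ≈ -12.088)
y = -2689 (y = -8067/(10 - (3 - 1*(-4))) = -8067/(10 - (3 + 4)) = -8067/(10 - 1*7) = -8067/(10 - 7) = -8067/3 = -8067*1/3 = -2689)
y - J = -2689 - 1*(-4811/398) = -2689 + 4811/398 = -1065411/398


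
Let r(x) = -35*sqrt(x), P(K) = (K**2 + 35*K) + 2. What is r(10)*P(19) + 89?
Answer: 89 - 35980*sqrt(10) ≈ -1.1369e+5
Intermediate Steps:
P(K) = 2 + K**2 + 35*K
r(10)*P(19) + 89 = (-35*sqrt(10))*(2 + 19**2 + 35*19) + 89 = (-35*sqrt(10))*(2 + 361 + 665) + 89 = -35*sqrt(10)*1028 + 89 = -35980*sqrt(10) + 89 = 89 - 35980*sqrt(10)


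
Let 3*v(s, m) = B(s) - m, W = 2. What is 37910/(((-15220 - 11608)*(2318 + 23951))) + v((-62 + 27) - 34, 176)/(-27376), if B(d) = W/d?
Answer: 1043124989219/499208749891128 ≈ 0.0020896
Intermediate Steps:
B(d) = 2/d
v(s, m) = -m/3 + 2/(3*s) (v(s, m) = (2/s - m)/3 = (-m + 2/s)/3 = -m/3 + 2/(3*s))
37910/(((-15220 - 11608)*(2318 + 23951))) + v((-62 + 27) - 34, 176)/(-27376) = 37910/(((-15220 - 11608)*(2318 + 23951))) + ((2 - 1*176*((-62 + 27) - 34))/(3*((-62 + 27) - 34)))/(-27376) = 37910/((-26828*26269)) + ((2 - 1*176*(-35 - 34))/(3*(-35 - 34)))*(-1/27376) = 37910/(-704744732) + ((1/3)*(2 - 1*176*(-69))/(-69))*(-1/27376) = 37910*(-1/704744732) + ((1/3)*(-1/69)*(2 + 12144))*(-1/27376) = -18955/352372366 + ((1/3)*(-1/69)*12146)*(-1/27376) = -18955/352372366 - 12146/207*(-1/27376) = -18955/352372366 + 6073/2833416 = 1043124989219/499208749891128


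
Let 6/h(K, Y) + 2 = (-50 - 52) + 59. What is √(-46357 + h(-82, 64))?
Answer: I*√10430355/15 ≈ 215.31*I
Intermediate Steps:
h(K, Y) = -2/15 (h(K, Y) = 6/(-2 + ((-50 - 52) + 59)) = 6/(-2 + (-102 + 59)) = 6/(-2 - 43) = 6/(-45) = 6*(-1/45) = -2/15)
√(-46357 + h(-82, 64)) = √(-46357 - 2/15) = √(-695357/15) = I*√10430355/15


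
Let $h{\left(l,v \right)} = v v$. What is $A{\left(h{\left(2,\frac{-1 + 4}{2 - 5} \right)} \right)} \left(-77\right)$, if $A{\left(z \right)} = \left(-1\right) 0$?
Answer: $0$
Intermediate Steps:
$h{\left(l,v \right)} = v^{2}$
$A{\left(z \right)} = 0$
$A{\left(h{\left(2,\frac{-1 + 4}{2 - 5} \right)} \right)} \left(-77\right) = 0 \left(-77\right) = 0$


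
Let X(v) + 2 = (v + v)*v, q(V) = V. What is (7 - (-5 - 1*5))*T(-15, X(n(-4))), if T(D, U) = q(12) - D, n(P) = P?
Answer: 459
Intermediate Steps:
X(v) = -2 + 2*v**2 (X(v) = -2 + (v + v)*v = -2 + (2*v)*v = -2 + 2*v**2)
T(D, U) = 12 - D
(7 - (-5 - 1*5))*T(-15, X(n(-4))) = (7 - (-5 - 1*5))*(12 - 1*(-15)) = (7 - (-5 - 5))*(12 + 15) = (7 - 1*(-10))*27 = (7 + 10)*27 = 17*27 = 459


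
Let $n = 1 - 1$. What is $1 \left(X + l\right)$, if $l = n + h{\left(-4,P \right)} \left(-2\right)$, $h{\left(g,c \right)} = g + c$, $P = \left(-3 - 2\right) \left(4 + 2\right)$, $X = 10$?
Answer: $78$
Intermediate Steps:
$n = 0$
$P = -30$ ($P = \left(-5\right) 6 = -30$)
$h{\left(g,c \right)} = c + g$
$l = 68$ ($l = 0 + \left(-30 - 4\right) \left(-2\right) = 0 - -68 = 0 + 68 = 68$)
$1 \left(X + l\right) = 1 \left(10 + 68\right) = 1 \cdot 78 = 78$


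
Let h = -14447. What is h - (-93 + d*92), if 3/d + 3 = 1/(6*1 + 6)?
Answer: -499078/35 ≈ -14259.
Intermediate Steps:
d = -36/35 (d = 3/(-3 + 1/(6*1 + 6)) = 3/(-3 + 1/(6 + 6)) = 3/(-3 + 1/12) = 3/(-35/12) = 3*(-12/35) = -36/35 ≈ -1.0286)
h - (-93 + d*92) = -14447 - (-93 - 36/35*92) = -14447 - (-93 - 3312/35) = -14447 - 1*(-6567/35) = -14447 + 6567/35 = -499078/35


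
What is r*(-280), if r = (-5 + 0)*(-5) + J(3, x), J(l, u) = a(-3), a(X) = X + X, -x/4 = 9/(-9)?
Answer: -5320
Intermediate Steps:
x = 4 (x = -36/(-9) = -36*(-1)/9 = -4*(-1) = 4)
a(X) = 2*X
J(l, u) = -6 (J(l, u) = 2*(-3) = -6)
r = 19 (r = (-5 + 0)*(-5) - 6 = -5*(-5) - 6 = 25 - 6 = 19)
r*(-280) = 19*(-280) = -5320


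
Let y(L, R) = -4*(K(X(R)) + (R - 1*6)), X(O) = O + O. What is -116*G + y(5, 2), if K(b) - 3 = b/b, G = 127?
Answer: -14732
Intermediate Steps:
X(O) = 2*O
K(b) = 4 (K(b) = 3 + b/b = 3 + 1 = 4)
y(L, R) = 8 - 4*R (y(L, R) = -4*(4 + (R - 1*6)) = -4*(4 + (R - 6)) = -4*(4 + (-6 + R)) = -4*(-2 + R) = 8 - 4*R)
-116*G + y(5, 2) = -116*127 + (8 - 4*2) = -14732 + (8 - 8) = -14732 + 0 = -14732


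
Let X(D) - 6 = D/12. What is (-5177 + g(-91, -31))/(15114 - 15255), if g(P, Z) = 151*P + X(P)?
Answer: 227035/1692 ≈ 134.18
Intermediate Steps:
X(D) = 6 + D/12
g(P, Z) = 6 + 1813*P/12 (g(P, Z) = 151*P + (6 + P/12) = 6 + 1813*P/12)
(-5177 + g(-91, -31))/(15114 - 15255) = (-5177 + (6 + (1813/12)*(-91)))/(15114 - 15255) = (-5177 + (6 - 164983/12))/(-141) = (-5177 - 164911/12)*(-1/141) = -227035/12*(-1/141) = 227035/1692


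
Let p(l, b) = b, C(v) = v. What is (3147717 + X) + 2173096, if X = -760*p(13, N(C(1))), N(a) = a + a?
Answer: 5319293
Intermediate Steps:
N(a) = 2*a
X = -1520 ≈ -1520.0
(3147717 + X) + 2173096 = (3147717 - 1520) + 2173096 = 3146197 + 2173096 = 5319293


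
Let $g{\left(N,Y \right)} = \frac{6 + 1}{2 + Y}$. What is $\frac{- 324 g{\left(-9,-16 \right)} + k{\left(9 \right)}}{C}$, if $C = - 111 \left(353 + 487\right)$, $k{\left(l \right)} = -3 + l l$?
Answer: $- \frac{2}{777} \approx -0.002574$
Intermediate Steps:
$k{\left(l \right)} = -3 + l^{2}$
$g{\left(N,Y \right)} = \frac{7}{2 + Y}$
$C = -93240$ ($C = \left(-111\right) 840 = -93240$)
$\frac{- 324 g{\left(-9,-16 \right)} + k{\left(9 \right)}}{C} = \frac{- 324 \frac{7}{2 - 16} - \left(3 - 9^{2}\right)}{-93240} = \left(- 324 \frac{7}{-14} + \left(-3 + 81\right)\right) \left(- \frac{1}{93240}\right) = \left(- 324 \cdot 7 \left(- \frac{1}{14}\right) + 78\right) \left(- \frac{1}{93240}\right) = \left(\left(-324\right) \left(- \frac{1}{2}\right) + 78\right) \left(- \frac{1}{93240}\right) = \left(162 + 78\right) \left(- \frac{1}{93240}\right) = 240 \left(- \frac{1}{93240}\right) = - \frac{2}{777}$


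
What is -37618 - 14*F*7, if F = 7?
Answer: -38304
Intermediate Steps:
-37618 - 14*F*7 = -37618 - 14*7*7 = -37618 - 98*7 = -37618 - 686 = -38304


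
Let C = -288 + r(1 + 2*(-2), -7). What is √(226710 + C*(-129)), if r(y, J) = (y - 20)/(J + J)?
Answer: √51675414/14 ≈ 513.47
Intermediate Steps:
r(y, J) = (-20 + y)/(2*J) (r(y, J) = (-20 + y)/((2*J)) = (-20 + y)*(1/(2*J)) = (-20 + y)/(2*J))
C = -4009/14 (C = -288 + (½)*(-20 + (1 + 2*(-2)))/(-7) = -288 + (½)*(-⅐)*(-20 + (1 - 4)) = -288 + (½)*(-⅐)*(-20 - 3) = -288 + (½)*(-⅐)*(-23) = -288 + 23/14 = -4009/14 ≈ -286.36)
√(226710 + C*(-129)) = √(226710 - 4009/14*(-129)) = √(226710 + 517161/14) = √(3691101/14) = √51675414/14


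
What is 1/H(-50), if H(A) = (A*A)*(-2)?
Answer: -1/5000 ≈ -0.00020000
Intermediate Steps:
H(A) = -2*A**2 (H(A) = A**2*(-2) = -2*A**2)
1/H(-50) = 1/(-2*(-50)**2) = 1/(-2*2500) = 1/(-5000) = -1/5000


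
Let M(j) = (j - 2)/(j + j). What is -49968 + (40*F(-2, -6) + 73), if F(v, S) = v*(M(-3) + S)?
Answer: -148445/3 ≈ -49482.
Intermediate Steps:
M(j) = (-2 + j)/(2*j) (M(j) = (-2 + j)/((2*j)) = (-2 + j)*(1/(2*j)) = (-2 + j)/(2*j))
F(v, S) = v*(5/6 + S) (F(v, S) = v*((1/2)*(-2 - 3)/(-3) + S) = v*((1/2)*(-1/3)*(-5) + S) = v*(5/6 + S))
-49968 + (40*F(-2, -6) + 73) = -49968 + (40*((1/6)*(-2)*(5 + 6*(-6))) + 73) = -49968 + (40*((1/6)*(-2)*(5 - 36)) + 73) = -49968 + (40*((1/6)*(-2)*(-31)) + 73) = -49968 + (40*(31/3) + 73) = -49968 + (1240/3 + 73) = -49968 + 1459/3 = -148445/3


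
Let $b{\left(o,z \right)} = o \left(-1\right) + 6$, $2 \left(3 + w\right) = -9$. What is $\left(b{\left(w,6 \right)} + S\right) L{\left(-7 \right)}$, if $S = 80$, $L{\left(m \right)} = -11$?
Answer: $- \frac{2057}{2} \approx -1028.5$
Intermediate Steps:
$w = - \frac{15}{2}$ ($w = -3 + \frac{1}{2} \left(-9\right) = -3 - \frac{9}{2} = - \frac{15}{2} \approx -7.5$)
$b{\left(o,z \right)} = 6 - o$ ($b{\left(o,z \right)} = - o + 6 = 6 - o$)
$\left(b{\left(w,6 \right)} + S\right) L{\left(-7 \right)} = \left(\left(6 - - \frac{15}{2}\right) + 80\right) \left(-11\right) = \left(\left(6 + \frac{15}{2}\right) + 80\right) \left(-11\right) = \left(\frac{27}{2} + 80\right) \left(-11\right) = \frac{187}{2} \left(-11\right) = - \frac{2057}{2}$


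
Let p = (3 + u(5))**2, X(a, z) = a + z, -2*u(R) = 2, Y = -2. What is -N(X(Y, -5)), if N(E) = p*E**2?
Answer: -196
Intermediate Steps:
u(R) = -1 (u(R) = -1/2*2 = -1)
p = 4 (p = (3 - 1)**2 = 2**2 = 4)
N(E) = 4*E**2
-N(X(Y, -5)) = -4*(-2 - 5)**2 = -4*(-7)**2 = -4*49 = -1*196 = -196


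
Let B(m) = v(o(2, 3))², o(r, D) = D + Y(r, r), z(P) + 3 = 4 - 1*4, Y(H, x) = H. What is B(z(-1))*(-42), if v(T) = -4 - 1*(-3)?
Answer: -42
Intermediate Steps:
z(P) = -3 (z(P) = -3 + (4 - 1*4) = -3 + (4 - 4) = -3 + 0 = -3)
o(r, D) = D + r
v(T) = -1 (v(T) = -4 + 3 = -1)
B(m) = 1 (B(m) = (-1)² = 1)
B(z(-1))*(-42) = 1*(-42) = -42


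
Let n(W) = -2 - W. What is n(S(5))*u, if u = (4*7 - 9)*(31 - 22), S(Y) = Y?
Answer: -1197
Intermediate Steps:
u = 171 (u = (28 - 9)*9 = 19*9 = 171)
n(S(5))*u = (-2 - 1*5)*171 = (-2 - 5)*171 = -7*171 = -1197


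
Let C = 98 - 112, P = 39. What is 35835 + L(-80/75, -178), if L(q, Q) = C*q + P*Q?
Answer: 433619/15 ≈ 28908.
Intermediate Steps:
C = -14
L(q, Q) = -14*q + 39*Q
35835 + L(-80/75, -178) = 35835 + (-(-1120)/75 + 39*(-178)) = 35835 + (-(-1120)/75 - 6942) = 35835 + (-14*(-16/15) - 6942) = 35835 + (224/15 - 6942) = 35835 - 103906/15 = 433619/15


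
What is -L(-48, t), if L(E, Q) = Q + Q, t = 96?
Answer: -192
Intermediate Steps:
L(E, Q) = 2*Q
-L(-48, t) = -2*96 = -1*192 = -192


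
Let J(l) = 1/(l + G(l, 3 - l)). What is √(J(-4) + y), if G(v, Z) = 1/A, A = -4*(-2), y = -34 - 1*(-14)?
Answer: 2*I*√4867/31 ≈ 4.5009*I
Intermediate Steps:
y = -20 (y = -34 + 14 = -20)
A = 8
G(v, Z) = ⅛ (G(v, Z) = 1/8 = ⅛)
J(l) = 1/(⅛ + l) (J(l) = 1/(l + ⅛) = 1/(⅛ + l))
√(J(-4) + y) = √(8/(1 + 8*(-4)) - 20) = √(8/(1 - 32) - 20) = √(8/(-31) - 20) = √(8*(-1/31) - 20) = √(-8/31 - 20) = √(-628/31) = 2*I*√4867/31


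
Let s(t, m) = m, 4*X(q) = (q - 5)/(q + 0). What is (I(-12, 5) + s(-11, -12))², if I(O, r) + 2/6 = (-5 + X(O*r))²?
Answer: 534210769/5308416 ≈ 100.63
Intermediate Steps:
X(q) = (-5 + q)/(4*q) (X(q) = ((q - 5)/(q + 0))/4 = ((-5 + q)/q)/4 = (-5 + q)/(4*q))
I(O, r) = -⅓ + (-5 + (-5 + O*r)/(4*O*r))² (I(O, r) = -⅓ + (-5 + (-5 + O*r)/(4*((O*r))))² = -⅓ + (-5 + (1/(O*r))*(-5 + O*r)/4)² = -⅓ + (-5 + (-5 + O*r)/(4*O*r))²)
(I(-12, 5) + s(-11, -12))² = ((1067/48 + (25/16)/((-12)²*5²) + (95/8)/(-12*5)) - 12)² = ((1067/48 + (25/16)*(1/144)*(1/25) + (95/8)*(-1/12)*(⅕)) - 12)² = ((1067/48 + 1/2304 - 19/96) - 12)² = (50761/2304 - 12)² = (23113/2304)² = 534210769/5308416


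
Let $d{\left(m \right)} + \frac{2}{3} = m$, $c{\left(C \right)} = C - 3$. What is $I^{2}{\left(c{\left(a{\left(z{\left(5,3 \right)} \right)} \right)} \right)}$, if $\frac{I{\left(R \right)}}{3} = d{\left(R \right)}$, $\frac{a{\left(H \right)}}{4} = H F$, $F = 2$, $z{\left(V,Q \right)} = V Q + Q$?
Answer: $177241$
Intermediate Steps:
$z{\left(V,Q \right)} = Q + Q V$ ($z{\left(V,Q \right)} = Q V + Q = Q + Q V$)
$a{\left(H \right)} = 8 H$ ($a{\left(H \right)} = 4 H 2 = 4 \cdot 2 H = 8 H$)
$c{\left(C \right)} = -3 + C$
$d{\left(m \right)} = - \frac{2}{3} + m$
$I{\left(R \right)} = -2 + 3 R$ ($I{\left(R \right)} = 3 \left(- \frac{2}{3} + R\right) = -2 + 3 R$)
$I^{2}{\left(c{\left(a{\left(z{\left(5,3 \right)} \right)} \right)} \right)} = \left(-2 + 3 \left(-3 + 8 \cdot 3 \left(1 + 5\right)\right)\right)^{2} = \left(-2 + 3 \left(-3 + 8 \cdot 3 \cdot 6\right)\right)^{2} = \left(-2 + 3 \left(-3 + 8 \cdot 18\right)\right)^{2} = \left(-2 + 3 \left(-3 + 144\right)\right)^{2} = \left(-2 + 3 \cdot 141\right)^{2} = \left(-2 + 423\right)^{2} = 421^{2} = 177241$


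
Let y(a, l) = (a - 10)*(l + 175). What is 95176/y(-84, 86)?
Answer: -47588/12267 ≈ -3.8794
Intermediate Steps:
y(a, l) = (-10 + a)*(175 + l)
95176/y(-84, 86) = 95176/(-1750 - 10*86 + 175*(-84) - 84*86) = 95176/(-1750 - 860 - 14700 - 7224) = 95176/(-24534) = 95176*(-1/24534) = -47588/12267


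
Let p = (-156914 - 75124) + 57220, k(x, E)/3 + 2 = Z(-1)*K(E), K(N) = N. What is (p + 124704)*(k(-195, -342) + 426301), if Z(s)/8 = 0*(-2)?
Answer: -21363347630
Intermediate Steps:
Z(s) = 0 (Z(s) = 8*(0*(-2)) = 8*0 = 0)
k(x, E) = -6 (k(x, E) = -6 + 3*(0*E) = -6 + 3*0 = -6 + 0 = -6)
p = -174818 (p = -232038 + 57220 = -174818)
(p + 124704)*(k(-195, -342) + 426301) = (-174818 + 124704)*(-6 + 426301) = -50114*426295 = -21363347630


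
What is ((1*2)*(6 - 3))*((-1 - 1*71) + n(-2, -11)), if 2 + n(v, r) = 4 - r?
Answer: -354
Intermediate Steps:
n(v, r) = 2 - r (n(v, r) = -2 + (4 - r) = 2 - r)
((1*2)*(6 - 3))*((-1 - 1*71) + n(-2, -11)) = ((1*2)*(6 - 3))*((-1 - 1*71) + (2 - 1*(-11))) = (2*3)*((-1 - 71) + (2 + 11)) = 6*(-72 + 13) = 6*(-59) = -354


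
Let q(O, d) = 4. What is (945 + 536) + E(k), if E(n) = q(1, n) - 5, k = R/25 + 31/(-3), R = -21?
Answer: 1480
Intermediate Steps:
k = -838/75 (k = -21/25 + 31/(-3) = -21*1/25 + 31*(-1/3) = -21/25 - 31/3 = -838/75 ≈ -11.173)
E(n) = -1 (E(n) = 4 - 5 = -1)
(945 + 536) + E(k) = (945 + 536) - 1 = 1481 - 1 = 1480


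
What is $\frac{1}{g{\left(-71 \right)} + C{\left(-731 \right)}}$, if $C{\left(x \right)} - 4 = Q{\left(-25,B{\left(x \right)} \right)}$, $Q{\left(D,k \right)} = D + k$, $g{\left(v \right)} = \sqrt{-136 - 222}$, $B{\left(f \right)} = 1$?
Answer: $- \frac{10}{379} - \frac{i \sqrt{358}}{758} \approx -0.026385 - 0.024962 i$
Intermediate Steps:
$g{\left(v \right)} = i \sqrt{358}$ ($g{\left(v \right)} = \sqrt{-358} = i \sqrt{358}$)
$C{\left(x \right)} = -20$ ($C{\left(x \right)} = 4 + \left(-25 + 1\right) = 4 - 24 = -20$)
$\frac{1}{g{\left(-71 \right)} + C{\left(-731 \right)}} = \frac{1}{i \sqrt{358} - 20} = \frac{1}{-20 + i \sqrt{358}}$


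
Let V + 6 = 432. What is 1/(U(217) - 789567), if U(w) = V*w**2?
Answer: 1/19270347 ≈ 5.1893e-8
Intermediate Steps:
V = 426 (V = -6 + 432 = 426)
U(w) = 426*w**2
1/(U(217) - 789567) = 1/(426*217**2 - 789567) = 1/(426*47089 - 789567) = 1/(20059914 - 789567) = 1/19270347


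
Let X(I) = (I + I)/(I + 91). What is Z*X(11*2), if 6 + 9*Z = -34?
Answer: -1760/1017 ≈ -1.7306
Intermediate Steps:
Z = -40/9 (Z = -⅔ + (⅑)*(-34) = -⅔ - 34/9 = -40/9 ≈ -4.4444)
X(I) = 2*I/(91 + I) (X(I) = (2*I)/(91 + I) = 2*I/(91 + I))
Z*X(11*2) = -80*11*2/(9*(91 + 11*2)) = -80*22/(9*(91 + 22)) = -80*22/(9*113) = -40/9*44/113 = -1760/1017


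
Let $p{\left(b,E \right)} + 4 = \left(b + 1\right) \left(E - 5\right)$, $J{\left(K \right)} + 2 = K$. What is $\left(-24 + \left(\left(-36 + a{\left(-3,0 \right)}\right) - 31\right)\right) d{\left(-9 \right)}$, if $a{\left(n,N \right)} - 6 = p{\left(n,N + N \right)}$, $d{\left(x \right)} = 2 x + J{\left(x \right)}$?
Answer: $2291$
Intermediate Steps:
$J{\left(K \right)} = -2 + K$
$d{\left(x \right)} = -2 + 3 x$ ($d{\left(x \right)} = 2 x + \left(-2 + x\right) = -2 + 3 x$)
$p{\left(b,E \right)} = -4 + \left(1 + b\right) \left(-5 + E\right)$ ($p{\left(b,E \right)} = -4 + \left(b + 1\right) \left(E - 5\right) = -4 + \left(1 + b\right) \left(-5 + E\right)$)
$a{\left(n,N \right)} = -3 - 5 n + 2 N + 2 N n$ ($a{\left(n,N \right)} = 6 + \left(-9 + \left(N + N\right) - 5 n + \left(N + N\right) n\right) = 6 + \left(-9 + 2 N - 5 n + 2 N n\right) = 6 + \left(-9 - 5 n + 2 N + 2 N n\right) = -3 - 5 n + 2 N + 2 N n$)
$\left(-24 + \left(\left(-36 + a{\left(-3,0 \right)}\right) - 31\right)\right) d{\left(-9 \right)} = \left(-24 + \left(\left(-36 + \left(-3 - -15 + 2 \cdot 0 + 2 \cdot 0 \left(-3\right)\right)\right) - 31\right)\right) \left(-2 + 3 \left(-9\right)\right) = \left(-24 + \left(\left(-36 + \left(-3 + 15 + 0 + 0\right)\right) - 31\right)\right) \left(-2 - 27\right) = \left(-24 + \left(\left(-36 + 12\right) - 31\right)\right) \left(-29\right) = \left(-24 - 55\right) \left(-29\right) = \left(-79\right) \left(-29\right) = 2291$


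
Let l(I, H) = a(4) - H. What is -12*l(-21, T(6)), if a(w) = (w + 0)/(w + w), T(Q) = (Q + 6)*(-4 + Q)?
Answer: 282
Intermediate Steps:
T(Q) = (-4 + Q)*(6 + Q) (T(Q) = (6 + Q)*(-4 + Q) = (-4 + Q)*(6 + Q))
a(w) = ½ (a(w) = w/((2*w)) = w*(1/(2*w)) = ½)
l(I, H) = ½ - H
-12*l(-21, T(6)) = -12*(½ - (-24 + 6² + 2*6)) = -12*(½ - (-24 + 36 + 12)) = -12*(½ - 1*24) = -12*(½ - 24) = -12*(-47/2) = 282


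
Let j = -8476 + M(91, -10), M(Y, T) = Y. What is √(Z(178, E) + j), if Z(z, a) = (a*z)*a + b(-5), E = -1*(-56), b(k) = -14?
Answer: √549809 ≈ 741.49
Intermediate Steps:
E = 56
Z(z, a) = -14 + z*a² (Z(z, a) = (a*z)*a - 14 = z*a² - 14 = -14 + z*a²)
j = -8385 (j = -8476 + 91 = -8385)
√(Z(178, E) + j) = √((-14 + 178*56²) - 8385) = √((-14 + 178*3136) - 8385) = √((-14 + 558208) - 8385) = √(558194 - 8385) = √549809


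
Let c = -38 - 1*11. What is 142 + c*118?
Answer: -5640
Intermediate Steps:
c = -49 (c = -38 - 11 = -49)
142 + c*118 = 142 - 49*118 = 142 - 5782 = -5640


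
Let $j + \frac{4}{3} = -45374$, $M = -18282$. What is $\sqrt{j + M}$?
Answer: $\frac{2 i \sqrt{143229}}{3} \approx 252.3 i$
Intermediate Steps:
$j = - \frac{136126}{3}$ ($j = - \frac{4}{3} - 45374 = - \frac{136126}{3} \approx -45375.0$)
$\sqrt{j + M} = \sqrt{- \frac{136126}{3} - 18282} = \sqrt{- \frac{190972}{3}} = \frac{2 i \sqrt{143229}}{3}$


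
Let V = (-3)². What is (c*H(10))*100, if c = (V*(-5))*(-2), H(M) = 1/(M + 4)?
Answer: 4500/7 ≈ 642.86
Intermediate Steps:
V = 9
H(M) = 1/(4 + M)
c = 90 (c = (9*(-5))*(-2) = -45*(-2) = 90)
(c*H(10))*100 = (90/(4 + 10))*100 = (90/14)*100 = (90*(1/14))*100 = (45/7)*100 = 4500/7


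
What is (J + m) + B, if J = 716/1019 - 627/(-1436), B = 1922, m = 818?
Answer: 4011065249/1463284 ≈ 2741.1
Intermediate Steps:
J = 1667089/1463284 (J = 716*(1/1019) - 627*(-1/1436) = 716/1019 + 627/1436 = 1667089/1463284 ≈ 1.1393)
(J + m) + B = (1667089/1463284 + 818) + 1922 = 1198633401/1463284 + 1922 = 4011065249/1463284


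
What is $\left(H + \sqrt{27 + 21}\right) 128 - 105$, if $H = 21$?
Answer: $2583 + 512 \sqrt{3} \approx 3469.8$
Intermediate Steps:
$\left(H + \sqrt{27 + 21}\right) 128 - 105 = \left(21 + \sqrt{27 + 21}\right) 128 - 105 = \left(21 + \sqrt{48}\right) 128 - 105 = \left(21 + 4 \sqrt{3}\right) 128 - 105 = \left(2688 + 512 \sqrt{3}\right) - 105 = 2583 + 512 \sqrt{3}$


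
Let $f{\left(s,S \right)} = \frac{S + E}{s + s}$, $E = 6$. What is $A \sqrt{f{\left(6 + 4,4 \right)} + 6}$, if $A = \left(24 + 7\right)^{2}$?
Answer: $\frac{961 \sqrt{26}}{2} \approx 2450.1$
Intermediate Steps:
$f{\left(s,S \right)} = \frac{6 + S}{2 s}$ ($f{\left(s,S \right)} = \frac{S + 6}{s + s} = \frac{6 + S}{2 s}$)
$A = 961$ ($A = 31^{2} = 961$)
$A \sqrt{f{\left(6 + 4,4 \right)} + 6} = 961 \sqrt{\frac{6 + 4}{2 \left(6 + 4\right)} + 6} = 961 \sqrt{\frac{1}{2} \cdot \frac{1}{10} \cdot 10 + 6} = 961 \sqrt{\frac{1}{2} + 6} = 961 \sqrt{\frac{13}{2}} = 961 \frac{\sqrt{26}}{2} = \frac{961 \sqrt{26}}{2}$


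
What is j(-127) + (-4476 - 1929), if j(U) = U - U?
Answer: -6405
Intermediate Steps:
j(U) = 0
j(-127) + (-4476 - 1929) = 0 + (-4476 - 1929) = 0 - 6405 = -6405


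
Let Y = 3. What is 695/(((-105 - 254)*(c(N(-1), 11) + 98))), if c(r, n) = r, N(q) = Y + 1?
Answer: -695/36618 ≈ -0.018980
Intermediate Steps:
N(q) = 4 (N(q) = 3 + 1 = 4)
695/(((-105 - 254)*(c(N(-1), 11) + 98))) = 695/(((-105 - 254)*(4 + 98))) = 695/((-359*102)) = 695/(-36618) = 695*(-1/36618) = -695/36618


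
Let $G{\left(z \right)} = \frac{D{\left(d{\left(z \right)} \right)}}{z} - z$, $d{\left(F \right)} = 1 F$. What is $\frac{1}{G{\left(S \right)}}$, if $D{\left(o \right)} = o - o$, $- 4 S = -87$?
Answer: $- \frac{4}{87} \approx -0.045977$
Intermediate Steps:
$S = \frac{87}{4}$ ($S = \left(- \frac{1}{4}\right) \left(-87\right) = \frac{87}{4} \approx 21.75$)
$d{\left(F \right)} = F$
$D{\left(o \right)} = 0$
$G{\left(z \right)} = - z$ ($G{\left(z \right)} = \frac{0}{z} - z = 0 - z = - z$)
$\frac{1}{G{\left(S \right)}} = \frac{1}{\left(-1\right) \frac{87}{4}} = \frac{1}{- \frac{87}{4}} = - \frac{4}{87}$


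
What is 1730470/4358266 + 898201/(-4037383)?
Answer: 1535985640272/8797994528939 ≈ 0.17458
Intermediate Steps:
1730470/4358266 + 898201/(-4037383) = 1730470*(1/4358266) + 898201*(-1/4037383) = 865235/2179133 - 898201/4037383 = 1535985640272/8797994528939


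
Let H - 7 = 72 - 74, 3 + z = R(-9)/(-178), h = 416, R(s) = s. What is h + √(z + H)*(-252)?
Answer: 416 - 126*√64970/89 ≈ 55.141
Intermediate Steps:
z = -525/178 (z = -3 - 9/(-178) = -3 - 9*(-1/178) = -3 + 9/178 = -525/178 ≈ -2.9494)
H = 5 (H = 7 + (72 - 74) = 7 - 2 = 5)
h + √(z + H)*(-252) = 416 + √(-525/178 + 5)*(-252) = 416 + √(365/178)*(-252) = 416 + (√64970/178)*(-252) = 416 - 126*√64970/89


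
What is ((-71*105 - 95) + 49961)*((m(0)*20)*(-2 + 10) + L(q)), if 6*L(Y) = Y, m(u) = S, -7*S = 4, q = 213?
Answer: -33207813/14 ≈ -2.3720e+6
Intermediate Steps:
S = -4/7 (S = -1/7*4 = -4/7 ≈ -0.57143)
m(u) = -4/7
L(Y) = Y/6
((-71*105 - 95) + 49961)*((m(0)*20)*(-2 + 10) + L(q)) = ((-71*105 - 95) + 49961)*((-4/7*20)*(-2 + 10) + (1/6)*213) = ((-7455 - 95) + 49961)*(-80/7*8 + 71/2) = (-7550 + 49961)*(-640/7 + 71/2) = 42411*(-783/14) = -33207813/14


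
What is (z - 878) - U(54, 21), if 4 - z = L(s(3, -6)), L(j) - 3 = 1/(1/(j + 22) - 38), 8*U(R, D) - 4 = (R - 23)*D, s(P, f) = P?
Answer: -7279579/7592 ≈ -958.85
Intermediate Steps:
U(R, D) = ½ + D*(-23 + R)/8 (U(R, D) = ½ + ((R - 23)*D)/8 = ½ + ((-23 + R)*D)/8 = ½ + (D*(-23 + R))/8 = ½ + D*(-23 + R)/8)
L(j) = 3 + 1/(-38 + 1/(22 + j)) (L(j) = 3 + 1/(1/(j + 22) - 38) = 3 + 1/(1/(22 + j) - 38) = 3 + 1/(-38 + 1/(22 + j)))
z = 974/949 (z = 4 - (2483 + 113*3)/(835 + 38*3) = 4 - (2483 + 339)/(835 + 114) = 4 - 2822/949 = 974/949 ≈ 1.0263)
(z - 878) - U(54, 21) = (974/949 - 878) - (½ - 23/8*21 + (⅛)*21*54) = -832248/949 - (½ - 483/8 + 567/4) = -832248/949 - 1*655/8 = -832248/949 - 655/8 = -7279579/7592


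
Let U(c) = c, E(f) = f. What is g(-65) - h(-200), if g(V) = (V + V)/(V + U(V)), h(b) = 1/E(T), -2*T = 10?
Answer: 6/5 ≈ 1.2000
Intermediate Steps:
T = -5 (T = -½*10 = -5)
h(b) = -⅕ (h(b) = 1/(-5) = -⅕)
g(V) = 1 (g(V) = (V + V)/(V + V) = (2*V)/((2*V)) = (2*V)*(1/(2*V)) = 1)
g(-65) - h(-200) = 1 - 1*(-⅕) = 1 + ⅕ = 6/5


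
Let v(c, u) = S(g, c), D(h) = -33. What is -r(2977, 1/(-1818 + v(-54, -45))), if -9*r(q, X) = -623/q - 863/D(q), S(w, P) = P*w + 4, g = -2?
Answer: 2548592/884169 ≈ 2.8825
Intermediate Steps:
S(w, P) = 4 + P*w
v(c, u) = 4 - 2*c (v(c, u) = 4 + c*(-2) = 4 - 2*c)
r(q, X) = -863/297 + 623/(9*q) (r(q, X) = -(-623/q - 863/(-33))/9 = -(-623/q - 863*(-1/33))/9 = -(-623/q + 863/33)/9 = -(863/33 - 623/q)/9 = -863/297 + 623/(9*q))
-r(2977, 1/(-1818 + v(-54, -45))) = -(20559 - 863*2977)/(297*2977) = -(20559 - 2569151)/(297*2977) = -(-2548592)/(297*2977) = -1*(-2548592/884169) = 2548592/884169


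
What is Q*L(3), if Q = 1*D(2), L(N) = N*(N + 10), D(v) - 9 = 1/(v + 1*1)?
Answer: 364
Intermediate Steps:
D(v) = 9 + 1/(1 + v) (D(v) = 9 + 1/(v + 1*1) = 9 + 1/(v + 1) = 9 + 1/(1 + v))
L(N) = N*(10 + N)
Q = 28/3 (Q = 1*((10 + 9*2)/(1 + 2)) = 1*((10 + 18)/3) = 1*((⅓)*28) = 1*(28/3) = 28/3 ≈ 9.3333)
Q*L(3) = 28*(3*(10 + 3))/3 = 28*(3*13)/3 = (28/3)*39 = 364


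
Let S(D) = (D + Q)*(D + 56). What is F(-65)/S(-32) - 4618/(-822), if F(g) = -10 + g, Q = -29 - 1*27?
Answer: 1635811/289344 ≈ 5.6535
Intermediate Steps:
Q = -56 (Q = -29 - 27 = -56)
S(D) = (-56 + D)*(56 + D) (S(D) = (D - 56)*(D + 56) = (-56 + D)*(56 + D))
F(-65)/S(-32) - 4618/(-822) = (-10 - 65)/(-3136 + (-32)²) - 4618/(-822) = -75/(-3136 + 1024) - 4618*(-1/822) = -75/(-2112) + 2309/411 = -75*(-1/2112) + 2309/411 = 25/704 + 2309/411 = 1635811/289344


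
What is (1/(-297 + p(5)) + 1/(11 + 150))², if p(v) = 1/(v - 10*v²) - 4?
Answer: 1176558601/140970646087236 ≈ 8.3461e-6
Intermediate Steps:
p(v) = -4 + 1/(v - 10*v²)
(1/(-297 + p(5)) + 1/(11 + 150))² = (1/(-297 + (-1 - 40*5² + 4*5)/(5*(-1 + 10*5))) + 1/(11 + 150))² = (1/(-297 + (-1 - 40*25 + 20)/(5*(-1 + 50))) + 1/161)² = (1/(-297 + (⅕)*(-1 - 1000 + 20)/49) + 1/161)² = (1/(-297 + (⅕)*(1/49)*(-981)) + 1/161)² = (1/(-297 - 981/245) + 1/161)² = (1/(-73746/245) + 1/161)² = (-245/73746 + 1/161)² = (34301/11873106)² = 1176558601/140970646087236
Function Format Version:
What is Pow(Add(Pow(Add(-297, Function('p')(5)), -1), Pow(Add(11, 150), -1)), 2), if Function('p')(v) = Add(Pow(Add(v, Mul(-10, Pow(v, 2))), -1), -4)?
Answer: Rational(1176558601, 140970646087236) ≈ 8.3461e-6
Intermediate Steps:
Function('p')(v) = Add(-4, Pow(Add(v, Mul(-10, Pow(v, 2))), -1))
Pow(Add(Pow(Add(-297, Function('p')(5)), -1), Pow(Add(11, 150), -1)), 2) = Pow(Add(Pow(Add(-297, Mul(Pow(5, -1), Pow(Add(-1, Mul(10, 5)), -1), Add(-1, Mul(-40, Pow(5, 2)), Mul(4, 5)))), -1), Pow(Add(11, 150), -1)), 2) = Pow(Add(Pow(Add(-297, Mul(Rational(1, 5), Pow(Add(-1, 50), -1), Add(-1, Mul(-40, 25), 20))), -1), Pow(161, -1)), 2) = Pow(Add(Pow(Add(-297, Mul(Rational(1, 5), Pow(49, -1), Add(-1, -1000, 20))), -1), Rational(1, 161)), 2) = Pow(Add(Pow(Add(-297, Mul(Rational(1, 5), Rational(1, 49), -981)), -1), Rational(1, 161)), 2) = Pow(Add(Pow(Add(-297, Rational(-981, 245)), -1), Rational(1, 161)), 2) = Pow(Add(Pow(Rational(-73746, 245), -1), Rational(1, 161)), 2) = Pow(Add(Rational(-245, 73746), Rational(1, 161)), 2) = Pow(Rational(34301, 11873106), 2) = Rational(1176558601, 140970646087236)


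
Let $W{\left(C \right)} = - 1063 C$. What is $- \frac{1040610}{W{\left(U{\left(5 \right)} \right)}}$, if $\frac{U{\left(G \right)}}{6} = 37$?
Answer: $\frac{173435}{39331} \approx 4.4096$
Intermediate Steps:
$U{\left(G \right)} = 222$ ($U{\left(G \right)} = 6 \cdot 37 = 222$)
$- \frac{1040610}{W{\left(U{\left(5 \right)} \right)}} = - \frac{1040610}{\left(-1063\right) 222} = - \frac{1040610}{-235986} = \left(-1040610\right) \left(- \frac{1}{235986}\right) = \frac{173435}{39331}$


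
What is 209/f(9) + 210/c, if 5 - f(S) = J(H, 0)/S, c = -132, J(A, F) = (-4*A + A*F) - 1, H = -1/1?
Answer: 3326/77 ≈ 43.195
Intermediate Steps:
H = -1 (H = -1*1 = -1)
J(A, F) = -1 - 4*A + A*F
f(S) = 5 - 3/S (f(S) = 5 - (-1 - 4*(-1) - 1*0)/S = 5 - (-1 + 4 + 0)/S = 5 - 3/S)
209/f(9) + 210/c = 209/(5 - 3/9) + 210/(-132) = 209/(5 - 3*⅑) + 210*(-1/132) = 209/(5 - ⅓) - 35/22 = 209/(14/3) - 35/22 = 209*(3/14) - 35/22 = 627/14 - 35/22 = 3326/77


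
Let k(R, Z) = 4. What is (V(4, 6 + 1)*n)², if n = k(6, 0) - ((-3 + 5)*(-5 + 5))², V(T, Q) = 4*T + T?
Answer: 6400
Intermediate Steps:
V(T, Q) = 5*T
n = 4 (n = 4 - ((-3 + 5)*(-5 + 5))² = 4 - (2*0)² = 4 - 1*0² = 4 - 1*0 = 4 + 0 = 4)
(V(4, 6 + 1)*n)² = ((5*4)*4)² = (20*4)² = 80² = 6400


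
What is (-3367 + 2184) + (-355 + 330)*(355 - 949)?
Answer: 13667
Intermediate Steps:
(-3367 + 2184) + (-355 + 330)*(355 - 949) = -1183 - 25*(-594) = -1183 + 14850 = 13667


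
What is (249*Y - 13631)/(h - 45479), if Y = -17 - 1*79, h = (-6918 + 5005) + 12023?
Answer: 37535/35369 ≈ 1.0612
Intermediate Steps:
h = 10110 (h = -1913 + 12023 = 10110)
Y = -96 (Y = -17 - 79 = -96)
(249*Y - 13631)/(h - 45479) = (249*(-96) - 13631)/(10110 - 45479) = (-23904 - 13631)/(-35369) = -37535*(-1/35369) = 37535/35369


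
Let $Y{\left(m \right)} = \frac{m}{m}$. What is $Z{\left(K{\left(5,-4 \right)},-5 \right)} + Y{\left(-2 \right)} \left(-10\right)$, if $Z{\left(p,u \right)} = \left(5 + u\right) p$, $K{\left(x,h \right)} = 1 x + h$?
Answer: $-10$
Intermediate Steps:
$Y{\left(m \right)} = 1$
$K{\left(x,h \right)} = h + x$ ($K{\left(x,h \right)} = x + h = h + x$)
$Z{\left(p,u \right)} = p \left(5 + u\right)$
$Z{\left(K{\left(5,-4 \right)},-5 \right)} + Y{\left(-2 \right)} \left(-10\right) = \left(-4 + 5\right) \left(5 - 5\right) + 1 \left(-10\right) = 1 \cdot 0 - 10 = 0 - 10 = -10$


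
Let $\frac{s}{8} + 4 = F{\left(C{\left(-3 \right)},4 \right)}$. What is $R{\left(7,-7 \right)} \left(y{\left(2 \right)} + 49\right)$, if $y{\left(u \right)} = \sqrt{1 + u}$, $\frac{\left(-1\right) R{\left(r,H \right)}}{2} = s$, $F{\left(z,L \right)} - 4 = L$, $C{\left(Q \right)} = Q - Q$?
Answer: $-3136 - 64 \sqrt{3} \approx -3246.9$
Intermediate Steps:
$C{\left(Q \right)} = 0$
$F{\left(z,L \right)} = 4 + L$
$s = 32$ ($s = -32 + 8 \left(4 + 4\right) = -32 + 8 \cdot 8 = -32 + 64 = 32$)
$R{\left(r,H \right)} = -64$ ($R{\left(r,H \right)} = \left(-2\right) 32 = -64$)
$R{\left(7,-7 \right)} \left(y{\left(2 \right)} + 49\right) = - 64 \left(\sqrt{1 + 2} + 49\right) = - 64 \left(\sqrt{3} + 49\right) = - 64 \left(49 + \sqrt{3}\right) = -3136 - 64 \sqrt{3}$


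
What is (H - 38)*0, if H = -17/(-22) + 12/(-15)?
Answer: 0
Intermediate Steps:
H = -3/110 (H = -17*(-1/22) + 12*(-1/15) = 17/22 - ⅘ = -3/110 ≈ -0.027273)
(H - 38)*0 = (-3/110 - 38)*0 = -4183/110*0 = 0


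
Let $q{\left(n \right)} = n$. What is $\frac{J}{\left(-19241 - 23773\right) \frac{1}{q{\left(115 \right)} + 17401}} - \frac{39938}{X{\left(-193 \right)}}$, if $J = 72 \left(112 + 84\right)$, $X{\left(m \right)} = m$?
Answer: $- \frac{7664827454}{1383617} \approx -5539.7$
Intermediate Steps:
$J = 14112$ ($J = 72 \cdot 196 = 14112$)
$\frac{J}{\left(-19241 - 23773\right) \frac{1}{q{\left(115 \right)} + 17401}} - \frac{39938}{X{\left(-193 \right)}} = \frac{14112}{\left(-19241 - 23773\right) \frac{1}{115 + 17401}} - \frac{39938}{-193} = \frac{14112}{\left(-43014\right) \frac{1}{17516}} - - \frac{39938}{193} = \frac{14112}{\left(-43014\right) \frac{1}{17516}} + \frac{39938}{193} = \frac{14112}{- \frac{21507}{8758}} + \frac{39938}{193} = 14112 \left(- \frac{8758}{21507}\right) + \frac{39938}{193} = - \frac{41197632}{7169} + \frac{39938}{193} = - \frac{7664827454}{1383617}$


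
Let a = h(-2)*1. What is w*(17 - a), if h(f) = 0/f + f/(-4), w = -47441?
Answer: -1565553/2 ≈ -7.8278e+5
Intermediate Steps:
h(f) = -f/4 (h(f) = 0 + f*(-1/4) = 0 - f/4 = -f/4)
a = 1/2 (a = -1/4*(-2)*1 = (1/2)*1 = 1/2 ≈ 0.50000)
w*(17 - a) = -47441*(17 - 1*1/2) = -47441*(17 - 1/2) = -47441*33/2 = -1565553/2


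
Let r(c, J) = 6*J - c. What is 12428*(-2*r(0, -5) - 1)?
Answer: 733252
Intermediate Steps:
r(c, J) = -c + 6*J
12428*(-2*r(0, -5) - 1) = 12428*(-2*(-1*0 + 6*(-5)) - 1) = 12428*(-2*(0 - 30) - 1) = 12428*(-2*(-30) - 1) = 12428*(60 - 1) = 12428*59 = 733252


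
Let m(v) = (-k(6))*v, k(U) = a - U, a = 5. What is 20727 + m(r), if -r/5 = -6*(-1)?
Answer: 20697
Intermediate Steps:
k(U) = 5 - U
r = -30 (r = -(-30)*(-1) = -5*6 = -30)
m(v) = v (m(v) = (-(5 - 1*6))*v = (-(5 - 6))*v = (-1*(-1))*v = 1*v = v)
20727 + m(r) = 20727 - 30 = 20697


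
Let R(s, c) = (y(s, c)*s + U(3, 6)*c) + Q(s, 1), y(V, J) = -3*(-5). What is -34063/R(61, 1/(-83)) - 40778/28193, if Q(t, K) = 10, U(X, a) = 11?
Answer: -82838349589/2164207452 ≈ -38.277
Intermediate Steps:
y(V, J) = 15
R(s, c) = 10 + 11*c + 15*s (R(s, c) = (15*s + 11*c) + 10 = (11*c + 15*s) + 10 = 10 + 11*c + 15*s)
-34063/R(61, 1/(-83)) - 40778/28193 = -34063/(10 + 11/(-83) + 15*61) - 40778/28193 = -34063/(10 + 11*(-1/83) + 915) - 40778*1/28193 = -34063/(10 - 11/83 + 915) - 40778/28193 = -34063/76764/83 - 40778/28193 = -34063*83/76764 - 40778/28193 = -2827229/76764 - 40778/28193 = -82838349589/2164207452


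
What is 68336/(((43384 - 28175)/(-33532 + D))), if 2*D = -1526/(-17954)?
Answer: -20570255514520/136531193 ≈ -1.5066e+5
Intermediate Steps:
D = 763/17954 (D = (-1526/(-17954))/2 = (-1526*(-1/17954))/2 = (½)*(763/8977) = 763/17954 ≈ 0.042498)
68336/(((43384 - 28175)/(-33532 + D))) = 68336/(((43384 - 28175)/(-33532 + 763/17954))) = 68336/((15209/(-602032765/17954))) = 68336/((15209*(-17954/602032765))) = 68336/(-273062386/602032765) = 68336*(-602032765/273062386) = -20570255514520/136531193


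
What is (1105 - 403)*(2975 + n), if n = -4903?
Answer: -1353456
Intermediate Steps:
(1105 - 403)*(2975 + n) = (1105 - 403)*(2975 - 4903) = 702*(-1928) = -1353456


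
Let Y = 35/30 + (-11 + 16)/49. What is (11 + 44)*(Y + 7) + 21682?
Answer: 6508213/294 ≈ 22137.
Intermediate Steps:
Y = 373/294 (Y = 35*(1/30) + 5*(1/49) = 7/6 + 5/49 = 373/294 ≈ 1.2687)
(11 + 44)*(Y + 7) + 21682 = (11 + 44)*(373/294 + 7) + 21682 = 55*(2431/294) + 21682 = 133705/294 + 21682 = 6508213/294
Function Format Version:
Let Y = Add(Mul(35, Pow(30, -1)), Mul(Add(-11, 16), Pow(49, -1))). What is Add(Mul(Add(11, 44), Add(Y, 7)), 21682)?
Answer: Rational(6508213, 294) ≈ 22137.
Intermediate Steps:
Y = Rational(373, 294) (Y = Add(Mul(35, Rational(1, 30)), Mul(5, Rational(1, 49))) = Add(Rational(7, 6), Rational(5, 49)) = Rational(373, 294) ≈ 1.2687)
Add(Mul(Add(11, 44), Add(Y, 7)), 21682) = Add(Mul(Add(11, 44), Add(Rational(373, 294), 7)), 21682) = Add(Mul(55, Rational(2431, 294)), 21682) = Add(Rational(133705, 294), 21682) = Rational(6508213, 294)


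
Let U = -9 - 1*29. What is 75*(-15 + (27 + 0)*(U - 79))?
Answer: -238050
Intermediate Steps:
U = -38 (U = -9 - 29 = -38)
75*(-15 + (27 + 0)*(U - 79)) = 75*(-15 + (27 + 0)*(-38 - 79)) = 75*(-15 + 27*(-117)) = 75*(-15 - 3159) = 75*(-3174) = -238050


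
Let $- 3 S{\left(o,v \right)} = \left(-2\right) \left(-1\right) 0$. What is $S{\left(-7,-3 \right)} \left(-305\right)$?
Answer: $0$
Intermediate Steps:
$S{\left(o,v \right)} = 0$ ($S{\left(o,v \right)} = - \frac{\left(-2\right) \left(-1\right) 0}{3} = - \frac{2 \cdot 0}{3} = \left(- \frac{1}{3}\right) 0 = 0$)
$S{\left(-7,-3 \right)} \left(-305\right) = 0 \left(-305\right) = 0$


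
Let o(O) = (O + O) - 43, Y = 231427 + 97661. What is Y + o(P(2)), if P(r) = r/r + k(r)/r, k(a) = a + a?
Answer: 329051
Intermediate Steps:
Y = 329088
k(a) = 2*a
P(r) = 3 (P(r) = r/r + (2*r)/r = 1 + 2 = 3)
o(O) = -43 + 2*O (o(O) = 2*O - 43 = -43 + 2*O)
Y + o(P(2)) = 329088 + (-43 + 2*3) = 329088 + (-43 + 6) = 329088 - 37 = 329051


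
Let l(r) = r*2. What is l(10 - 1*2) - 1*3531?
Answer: -3515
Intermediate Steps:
l(r) = 2*r
l(10 - 1*2) - 1*3531 = 2*(10 - 1*2) - 1*3531 = 2*(10 - 2) - 3531 = 2*8 - 3531 = 16 - 3531 = -3515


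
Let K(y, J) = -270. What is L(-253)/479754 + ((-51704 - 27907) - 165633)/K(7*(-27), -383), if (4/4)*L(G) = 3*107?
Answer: 2178831049/2398770 ≈ 908.31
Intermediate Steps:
L(G) = 321 (L(G) = 3*107 = 321)
L(-253)/479754 + ((-51704 - 27907) - 165633)/K(7*(-27), -383) = 321/479754 + ((-51704 - 27907) - 165633)/(-270) = 321*(1/479754) + (-79611 - 165633)*(-1/270) = 107/159918 - 245244*(-1/270) = 107/159918 + 40874/45 = 2178831049/2398770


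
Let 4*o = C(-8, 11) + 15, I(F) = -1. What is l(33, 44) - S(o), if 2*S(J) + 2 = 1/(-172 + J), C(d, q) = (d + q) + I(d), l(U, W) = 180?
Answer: 121453/671 ≈ 181.00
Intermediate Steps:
C(d, q) = -1 + d + q (C(d, q) = (d + q) - 1 = -1 + d + q)
o = 17/4 (o = ((-1 - 8 + 11) + 15)/4 = (2 + 15)/4 = (¼)*17 = 17/4 ≈ 4.2500)
S(J) = -1 + 1/(2*(-172 + J))
l(33, 44) - S(o) = 180 - (345/2 - 1*17/4)/(-172 + 17/4) = 180 - (345/2 - 17/4)/(-671/4) = 180 - (-4)*673/(671*4) = 180 - 1*(-673/671) = 180 + 673/671 = 121453/671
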